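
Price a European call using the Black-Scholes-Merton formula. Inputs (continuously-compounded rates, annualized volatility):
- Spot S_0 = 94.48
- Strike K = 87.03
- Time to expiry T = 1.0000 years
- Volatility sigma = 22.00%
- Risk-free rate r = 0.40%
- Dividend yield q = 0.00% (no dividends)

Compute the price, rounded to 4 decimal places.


Answer: Price = 12.4304

Derivation:
d1 = (ln(S/K) + (r - q + 0.5*sigma^2) * T) / (sigma * sqrt(T)) = 0.50152402
d2 = d1 - sigma * sqrt(T) = 0.28152402
exp(-rT) = 0.99600799; exp(-qT) = 1.00000000
C = S_0 * exp(-qT) * N(d1) - K * exp(-rT) * N(d2)
N(d1) = 0.69199881; N(d2) = 0.61084575
C = 94.4800 * 1.00000000 * 0.69199881 - 87.0300 * 0.99600799 * 0.61084575 = 12.4304


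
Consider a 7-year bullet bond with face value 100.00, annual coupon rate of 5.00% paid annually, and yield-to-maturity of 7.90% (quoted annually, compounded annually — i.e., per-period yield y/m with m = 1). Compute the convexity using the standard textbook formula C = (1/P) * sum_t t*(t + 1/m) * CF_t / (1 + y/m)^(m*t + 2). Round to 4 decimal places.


Answer: Convexity = 38.9273

Derivation:
Coupon per period c = face * coupon_rate / m = 5.000000
Periods per year m = 1; per-period yield y/m = 0.079000
Number of cashflows N = 7
Cashflows (t years, CF_t, discount factor 1/(1+y/m)^(m*t), PV):
  t = 1.0000: CF_t = 5.000000, DF = 0.926784, PV = 4.633920
  t = 2.0000: CF_t = 5.000000, DF = 0.858929, PV = 4.294643
  t = 3.0000: CF_t = 5.000000, DF = 0.796041, PV = 3.980207
  t = 4.0000: CF_t = 5.000000, DF = 0.737758, PV = 3.688792
  t = 5.0000: CF_t = 5.000000, DF = 0.683743, PV = 3.418714
  t = 6.0000: CF_t = 5.000000, DF = 0.633682, PV = 3.168410
  t = 7.0000: CF_t = 105.000000, DF = 0.587286, PV = 61.665064
Price P = sum_t PV_t = 84.849751
Convexity numerator sum_t t*(t + 1/m) * CF_t / (1+y/m)^(m*t + 2):
  t = 1.0000: term = 7.960414
  t = 2.0000: term = 22.132755
  t = 3.0000: term = 41.024569
  t = 4.0000: term = 63.368194
  t = 5.0000: term = 88.092949
  t = 6.0000: term = 114.300397
  t = 7.0000: term = 2966.089995
Convexity = (1/P) * sum = 3302.969272 / 84.849751 = 38.927271


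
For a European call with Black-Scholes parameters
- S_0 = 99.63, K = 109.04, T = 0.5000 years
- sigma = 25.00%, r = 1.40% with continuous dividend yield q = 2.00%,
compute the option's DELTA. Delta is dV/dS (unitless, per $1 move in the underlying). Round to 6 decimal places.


d1 = -0.4391215890; d2 = -0.6158982843
phi(d1) = 0.3622747351; exp(-qT) = 0.9900498337; exp(-rT) = 0.9930244429
N(d1) = 0.3302867184
Delta = exp(-qT) * N(d1) = 0.9900498337 * 0.3302867184 = 0.327000

Answer: Delta = 0.327000


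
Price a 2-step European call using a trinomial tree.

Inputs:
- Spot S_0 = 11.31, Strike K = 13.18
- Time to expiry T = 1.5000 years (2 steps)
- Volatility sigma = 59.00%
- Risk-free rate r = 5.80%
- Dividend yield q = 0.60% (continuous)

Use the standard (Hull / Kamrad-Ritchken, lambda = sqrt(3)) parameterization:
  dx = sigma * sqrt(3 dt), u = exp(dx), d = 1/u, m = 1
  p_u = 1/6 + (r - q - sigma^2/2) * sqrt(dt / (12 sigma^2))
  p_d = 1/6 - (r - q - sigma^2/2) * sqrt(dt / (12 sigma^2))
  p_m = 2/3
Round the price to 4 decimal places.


Answer: Price = V(0,0) = 2.6430

Derivation:
dt = T/N = 0.750000; dx = sigma*sqrt(3*dt) = 0.885000
u = exp(dx) = 2.422984; d = 1/u = 0.412714
p_u = 0.114951, p_m = 0.666667, p_d = 0.218383
Discount per step: exp(-r*dt) = 0.957433
Stock lattice S(k, j) with j the centered position index:
  k=0: S(0,+0) = 11.3100
  k=1: S(1,-1) = 4.6678; S(1,+0) = 11.3100; S(1,+1) = 27.4040
  k=2: S(2,-2) = 1.9265; S(2,-1) = 4.6678; S(2,+0) = 11.3100; S(2,+1) = 27.4040; S(2,+2) = 66.3994
Terminal payoffs V(N, j) = max(S_T - K, 0):
  V(2,-2) = 0.000000; V(2,-1) = 0.000000; V(2,+0) = 0.000000; V(2,+1) = 14.223953; V(2,+2) = 53.219352
Backward induction: V(k, j) = exp(-r*dt) * [p_u * V(k+1, j+1) + p_m * V(k+1, j) + p_d * V(k+1, j-1)]
  V(1,-1) = exp(-r*dt) * [p_u*0.000000 + p_m*0.000000 + p_d*0.000000] = 0.000000
  V(1,+0) = exp(-r*dt) * [p_u*14.223953 + p_m*0.000000 + p_d*0.000000] = 1.565452
  V(1,+1) = exp(-r*dt) * [p_u*53.219352 + p_m*14.223953 + p_d*0.000000] = 14.936168
  V(0,+0) = exp(-r*dt) * [p_u*14.936168 + p_m*1.565452 + p_d*0.000000] = 2.643046


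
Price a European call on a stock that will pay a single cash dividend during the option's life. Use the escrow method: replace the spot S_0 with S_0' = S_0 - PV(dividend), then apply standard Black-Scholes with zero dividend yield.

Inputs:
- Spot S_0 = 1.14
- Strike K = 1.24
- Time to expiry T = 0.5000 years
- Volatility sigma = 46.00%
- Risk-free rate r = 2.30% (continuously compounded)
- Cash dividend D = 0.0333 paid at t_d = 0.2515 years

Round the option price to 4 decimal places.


Answer: Price = 0.0985

Derivation:
PV(D) = D * exp(-r * t_d) = 0.0333 * 0.99423220 = 0.03310793
S_0' = S_0 - PV(D) = 1.1400 - 0.03310793 = 1.10689207
d1 = (ln(S_0'/K) + (r + sigma^2/2)*T) / (sigma*sqrt(T)) = -0.15112172
d2 = d1 - sigma*sqrt(T) = -0.47639084
exp(-rT) = 0.98856587
N(d1) = 0.43993985; N(d2) = 0.31689798
C = S_0' * N(d1) - K * exp(-rT) * N(d2) = 1.10689207 * 0.43993985 - 1.2400 * 0.98856587 * 0.31689798 = 0.0985


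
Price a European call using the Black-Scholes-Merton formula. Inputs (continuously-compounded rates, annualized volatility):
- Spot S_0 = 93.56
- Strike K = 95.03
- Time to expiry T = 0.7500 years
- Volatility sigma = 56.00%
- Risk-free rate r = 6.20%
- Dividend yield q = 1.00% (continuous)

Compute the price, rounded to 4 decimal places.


Answer: Price = 18.6805

Derivation:
d1 = (ln(S/K) + (r - q + 0.5*sigma^2) * T) / (sigma * sqrt(T)) = 0.29075836
d2 = d1 - sigma * sqrt(T) = -0.19421587
exp(-rT) = 0.95456456; exp(-qT) = 0.99252805
C = S_0 * exp(-qT) * N(d1) - K * exp(-rT) * N(d2)
N(d1) = 0.61438193; N(d2) = 0.42300343
C = 93.5600 * 0.99252805 * 0.61438193 - 95.0300 * 0.95456456 * 0.42300343 = 18.6805


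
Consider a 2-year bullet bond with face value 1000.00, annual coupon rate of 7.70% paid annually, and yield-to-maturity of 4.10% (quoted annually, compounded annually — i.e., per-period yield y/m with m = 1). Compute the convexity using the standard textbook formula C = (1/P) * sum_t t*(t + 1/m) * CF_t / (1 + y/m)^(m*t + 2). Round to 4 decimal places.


Coupon per period c = face * coupon_rate / m = 77.000000
Periods per year m = 1; per-period yield y/m = 0.041000
Number of cashflows N = 2
Cashflows (t years, CF_t, discount factor 1/(1+y/m)^(m*t), PV):
  t = 1.0000: CF_t = 77.000000, DF = 0.960615, PV = 73.967339
  t = 2.0000: CF_t = 1077.000000, DF = 0.922781, PV = 993.834902
Price P = sum_t PV_t = 1067.802241
Convexity numerator sum_t t*(t + 1/m) * CF_t / (1+y/m)^(m*t + 2):
  t = 1.0000: term = 136.511278
  t = 2.0000: term = 5502.550483
Convexity = (1/P) * sum = 5639.061761 / 1067.802241 = 5.280998

Answer: Convexity = 5.2810


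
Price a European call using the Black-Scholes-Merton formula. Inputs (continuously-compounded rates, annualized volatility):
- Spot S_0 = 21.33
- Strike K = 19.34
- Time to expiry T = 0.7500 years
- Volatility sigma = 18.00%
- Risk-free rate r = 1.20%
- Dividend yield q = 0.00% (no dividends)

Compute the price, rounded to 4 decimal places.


Answer: Price = 2.6236

Derivation:
d1 = (ln(S/K) + (r - q + 0.5*sigma^2) * T) / (sigma * sqrt(T)) = 0.76395656
d2 = d1 - sigma * sqrt(T) = 0.60807199
exp(-rT) = 0.99104038; exp(-qT) = 1.00000000
C = S_0 * exp(-qT) * N(d1) - K * exp(-rT) * N(d2)
N(d1) = 0.77755344; N(d2) = 0.72843014
C = 21.3300 * 1.00000000 * 0.77755344 - 19.3400 * 0.99104038 * 0.72843014 = 2.6236


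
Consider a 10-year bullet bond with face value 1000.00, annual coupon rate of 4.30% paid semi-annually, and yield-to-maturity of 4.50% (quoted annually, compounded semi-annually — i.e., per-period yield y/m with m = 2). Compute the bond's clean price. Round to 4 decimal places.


Answer: Price = 984.0363

Derivation:
Coupon per period c = face * coupon_rate / m = 21.500000
Periods per year m = 2; per-period yield y/m = 0.022500
Number of cashflows N = 20
Cashflows (t years, CF_t, discount factor 1/(1+y/m)^(m*t), PV):
  t = 0.5000: CF_t = 21.500000, DF = 0.977995, PV = 21.026895
  t = 1.0000: CF_t = 21.500000, DF = 0.956474, PV = 20.564200
  t = 1.5000: CF_t = 21.500000, DF = 0.935427, PV = 20.111687
  t = 2.0000: CF_t = 21.500000, DF = 0.914843, PV = 19.669132
  t = 2.5000: CF_t = 21.500000, DF = 0.894712, PV = 19.236315
  t = 3.0000: CF_t = 21.500000, DF = 0.875024, PV = 18.813022
  t = 3.5000: CF_t = 21.500000, DF = 0.855769, PV = 18.399043
  t = 4.0000: CF_t = 21.500000, DF = 0.836938, PV = 17.994174
  t = 4.5000: CF_t = 21.500000, DF = 0.818522, PV = 17.598215
  t = 5.0000: CF_t = 21.500000, DF = 0.800510, PV = 17.210968
  t = 5.5000: CF_t = 21.500000, DF = 0.782895, PV = 16.832242
  t = 6.0000: CF_t = 21.500000, DF = 0.765667, PV = 16.461851
  t = 6.5000: CF_t = 21.500000, DF = 0.748819, PV = 16.099610
  t = 7.0000: CF_t = 21.500000, DF = 0.732341, PV = 15.745339
  t = 7.5000: CF_t = 21.500000, DF = 0.716226, PV = 15.398865
  t = 8.0000: CF_t = 21.500000, DF = 0.700466, PV = 15.060015
  t = 8.5000: CF_t = 21.500000, DF = 0.685052, PV = 14.728621
  t = 9.0000: CF_t = 21.500000, DF = 0.669978, PV = 14.404519
  t = 9.5000: CF_t = 21.500000, DF = 0.655235, PV = 14.087549
  t = 10.0000: CF_t = 1021.500000, DF = 0.640816, PV = 654.594026
Price P = sum_t PV_t = 984.036288


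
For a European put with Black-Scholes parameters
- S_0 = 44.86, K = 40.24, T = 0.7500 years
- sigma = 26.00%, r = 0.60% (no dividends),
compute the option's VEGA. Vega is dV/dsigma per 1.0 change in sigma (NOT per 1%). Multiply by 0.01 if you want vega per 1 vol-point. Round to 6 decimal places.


d1 = 0.6152555496; d2 = 0.3900889446
phi(d1) = 0.3301499846; exp(-qT) = 1.0000000000; exp(-rT) = 0.9955101098
Vega = S * exp(-qT) * phi(d1) * sqrt(T) = 44.8600 * 1.0000000000 * 0.3301499846 * 0.8660254038 = 12.826294

Answer: Vega = 12.826294


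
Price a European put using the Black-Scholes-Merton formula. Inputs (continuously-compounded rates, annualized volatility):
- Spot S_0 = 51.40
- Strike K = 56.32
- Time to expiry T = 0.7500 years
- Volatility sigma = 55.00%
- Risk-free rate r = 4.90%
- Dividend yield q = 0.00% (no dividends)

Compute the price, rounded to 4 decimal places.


Answer: Price = 11.4555

Derivation:
d1 = (ln(S/K) + (r - q + 0.5*sigma^2) * T) / (sigma * sqrt(T)) = 0.12339752
d2 = d1 - sigma * sqrt(T) = -0.35291646
exp(-rT) = 0.96391708; exp(-qT) = 1.00000000
P = K * exp(-rT) * N(-d2) - S_0 * exp(-qT) * N(-d1)
N(-d1) = 0.45089616; N(-d2) = 0.63792446
P = 56.3200 * 0.96391708 * 0.63792446 - 51.4000 * 1.00000000 * 0.45089616 = 11.4555


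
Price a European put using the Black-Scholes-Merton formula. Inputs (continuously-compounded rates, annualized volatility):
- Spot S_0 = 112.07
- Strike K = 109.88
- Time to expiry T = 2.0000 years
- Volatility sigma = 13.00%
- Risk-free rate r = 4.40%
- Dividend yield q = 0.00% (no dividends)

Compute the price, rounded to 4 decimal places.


d1 = (ln(S/K) + (r - q + 0.5*sigma^2) * T) / (sigma * sqrt(T)) = 0.67792402
d2 = d1 - sigma * sqrt(T) = 0.49407626
exp(-rT) = 0.91576088; exp(-qT) = 1.00000000
P = K * exp(-rT) * N(-d2) - S_0 * exp(-qT) * N(-d1)
N(-d1) = 0.24890993; N(-d2) = 0.31062616
P = 109.8800 * 0.91576088 * 0.31062616 - 112.0700 * 1.00000000 * 0.24890993 = 3.3611

Answer: Price = 3.3611


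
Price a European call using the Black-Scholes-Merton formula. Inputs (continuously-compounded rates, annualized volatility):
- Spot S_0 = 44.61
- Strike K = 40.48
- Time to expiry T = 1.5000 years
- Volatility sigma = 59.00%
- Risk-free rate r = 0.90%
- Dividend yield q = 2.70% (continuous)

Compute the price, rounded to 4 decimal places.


d1 = (ln(S/K) + (r - q + 0.5*sigma^2) * T) / (sigma * sqrt(T)) = 0.45837983
d2 = d1 - sigma * sqrt(T) = -0.26421964
exp(-rT) = 0.98659072; exp(-qT) = 0.96030916
C = S_0 * exp(-qT) * N(d1) - K * exp(-rT) * N(d2)
N(d1) = 0.67666021; N(d2) = 0.39580534
C = 44.6100 * 0.96030916 * 0.67666021 - 40.4800 * 0.98659072 * 0.39580534 = 13.1804

Answer: Price = 13.1804


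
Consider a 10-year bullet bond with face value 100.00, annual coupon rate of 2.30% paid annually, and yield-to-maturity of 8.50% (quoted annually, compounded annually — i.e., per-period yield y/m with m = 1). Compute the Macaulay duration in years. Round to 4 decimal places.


Answer: Macaulay duration = 8.6859 years

Derivation:
Coupon per period c = face * coupon_rate / m = 2.300000
Periods per year m = 1; per-period yield y/m = 0.085000
Number of cashflows N = 10
Cashflows (t years, CF_t, discount factor 1/(1+y/m)^(m*t), PV):
  t = 1.0000: CF_t = 2.300000, DF = 0.921659, PV = 2.119816
  t = 2.0000: CF_t = 2.300000, DF = 0.849455, PV = 1.953747
  t = 3.0000: CF_t = 2.300000, DF = 0.782908, PV = 1.800689
  t = 4.0000: CF_t = 2.300000, DF = 0.721574, PV = 1.659621
  t = 5.0000: CF_t = 2.300000, DF = 0.665045, PV = 1.529604
  t = 6.0000: CF_t = 2.300000, DF = 0.612945, PV = 1.409774
  t = 7.0000: CF_t = 2.300000, DF = 0.564926, PV = 1.299331
  t = 8.0000: CF_t = 2.300000, DF = 0.520669, PV = 1.197540
  t = 9.0000: CF_t = 2.300000, DF = 0.479880, PV = 1.103723
  t = 10.0000: CF_t = 102.300000, DF = 0.442285, PV = 45.245798
Price P = sum_t PV_t = 59.319642
Macaulay numerator sum_t t * PV_t:
  t * PV_t at t = 1.0000: 2.119816
  t * PV_t at t = 2.0000: 3.907494
  t * PV_t at t = 3.0000: 5.402066
  t * PV_t at t = 4.0000: 6.638483
  t * PV_t at t = 5.0000: 7.648022
  t * PV_t at t = 6.0000: 8.458642
  t * PV_t at t = 7.0000: 9.095314
  t * PV_t at t = 8.0000: 9.580318
  t * PV_t at t = 9.0000: 9.933509
  t * PV_t at t = 10.0000: 452.457980
Macaulay duration D = (sum_t t * PV_t) / P = 515.241645 / 59.319642 = 8.685852


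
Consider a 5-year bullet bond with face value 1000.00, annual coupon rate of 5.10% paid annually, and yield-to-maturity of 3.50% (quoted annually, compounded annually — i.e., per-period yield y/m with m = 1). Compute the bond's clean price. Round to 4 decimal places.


Coupon per period c = face * coupon_rate / m = 51.000000
Periods per year m = 1; per-period yield y/m = 0.035000
Number of cashflows N = 5
Cashflows (t years, CF_t, discount factor 1/(1+y/m)^(m*t), PV):
  t = 1.0000: CF_t = 51.000000, DF = 0.966184, PV = 49.275362
  t = 2.0000: CF_t = 51.000000, DF = 0.933511, PV = 47.609046
  t = 3.0000: CF_t = 51.000000, DF = 0.901943, PV = 45.999078
  t = 4.0000: CF_t = 51.000000, DF = 0.871442, PV = 44.443554
  t = 5.0000: CF_t = 1051.000000, DF = 0.841973, PV = 884.913798
Price P = sum_t PV_t = 1072.240838

Answer: Price = 1072.2408


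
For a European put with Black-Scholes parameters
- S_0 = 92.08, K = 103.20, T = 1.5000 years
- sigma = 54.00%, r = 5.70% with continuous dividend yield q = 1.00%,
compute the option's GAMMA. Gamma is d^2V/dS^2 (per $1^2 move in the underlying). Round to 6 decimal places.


d1 = 0.2648910132; d2 = -0.3964712173
phi(d1) = 0.3851886142; exp(-qT) = 0.9851119396; exp(-rT) = 0.9180531431
Gamma = exp(-qT) * phi(d1) / (S * sigma * sqrt(T)) = 0.9851119396 * 0.3851886142 / (92.0800 * 0.5400 * 1.2247448714) = 0.006231

Answer: Gamma = 0.006231


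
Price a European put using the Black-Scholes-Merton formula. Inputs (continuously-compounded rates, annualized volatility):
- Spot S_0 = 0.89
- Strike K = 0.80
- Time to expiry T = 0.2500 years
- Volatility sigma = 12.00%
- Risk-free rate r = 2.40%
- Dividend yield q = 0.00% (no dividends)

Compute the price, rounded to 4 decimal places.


Answer: Price = 0.0006

Derivation:
d1 = (ln(S/K) + (r - q + 0.5*sigma^2) * T) / (sigma * sqrt(T)) = 1.90682892
d2 = d1 - sigma * sqrt(T) = 1.84682892
exp(-rT) = 0.99401796; exp(-qT) = 1.00000000
P = K * exp(-rT) * N(-d2) - S_0 * exp(-qT) * N(-d1)
N(-d1) = 0.02827137; N(-d2) = 0.03238597
P = 0.8000 * 0.99401796 * 0.03238597 - 0.8900 * 1.00000000 * 0.02827137 = 0.0006


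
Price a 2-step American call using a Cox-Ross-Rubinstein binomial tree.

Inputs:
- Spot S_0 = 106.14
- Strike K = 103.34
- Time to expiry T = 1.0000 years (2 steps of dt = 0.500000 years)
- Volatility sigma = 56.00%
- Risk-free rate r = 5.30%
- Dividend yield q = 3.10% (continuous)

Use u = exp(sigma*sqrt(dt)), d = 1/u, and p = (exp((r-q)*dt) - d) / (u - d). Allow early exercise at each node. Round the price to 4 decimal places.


Answer: Price = V(0,0) = 22.7764

Derivation:
dt = T/N = 0.500000
u = exp(sigma*sqrt(dt)) = 1.485839; d = 1/u = 0.673020
p = (exp((r-q)*dt) - d) / (u - d) = 0.415886
Discount per step: exp(-r*dt) = 0.973848
Stock lattice S(k, i) with i counting down-moves:
  k=0: S(0,0) = 106.1400
  k=1: S(1,0) = 157.7070; S(1,1) = 71.4344
  k=2: S(2,0) = 234.3272; S(2,1) = 106.1400; S(2,2) = 48.0768
Terminal payoffs V(N, i) = max(S_T - K, 0):
  V(2,0) = 130.987234; V(2,1) = 2.800000; V(2,2) = 0.000000
Backward induction: V(k, i) = exp(-r*dt) * [p * V(k+1, i) + (1-p) * V(k+1, i+1)]; then take max(V_cont, immediate exercise) for American.
  V(1,0) = exp(-r*dt) * [p*130.987234 + (1-p)*2.800000] = 54.643915; exercise = 54.366983; V(1,0) = max -> 54.643915
  V(1,1) = exp(-r*dt) * [p*2.800000 + (1-p)*0.000000] = 1.134029; exercise = 0.000000; V(1,1) = max -> 1.134029
  V(0,0) = exp(-r*dt) * [p*54.643915 + (1-p)*1.134029] = 22.776423; exercise = 2.800000; V(0,0) = max -> 22.776423


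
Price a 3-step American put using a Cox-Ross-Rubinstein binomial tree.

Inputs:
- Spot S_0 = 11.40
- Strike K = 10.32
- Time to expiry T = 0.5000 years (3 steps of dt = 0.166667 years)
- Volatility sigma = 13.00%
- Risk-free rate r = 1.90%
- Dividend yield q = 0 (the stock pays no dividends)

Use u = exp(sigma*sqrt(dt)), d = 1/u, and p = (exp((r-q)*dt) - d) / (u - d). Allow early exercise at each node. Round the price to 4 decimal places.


dt = T/N = 0.166667
u = exp(sigma*sqrt(dt)) = 1.054506; d = 1/u = 0.948311
p = (exp((r-q)*dt) - d) / (u - d) = 0.516602
Discount per step: exp(-r*dt) = 0.996838
Stock lattice S(k, i) with i counting down-moves:
  k=0: S(0,0) = 11.4000
  k=1: S(1,0) = 12.0214; S(1,1) = 10.8108
  k=2: S(2,0) = 12.6766; S(2,1) = 11.4000; S(2,2) = 10.2520
  k=3: S(3,0) = 13.3676; S(3,1) = 12.0214; S(3,2) = 10.8108; S(3,3) = 9.7221
Terminal payoffs V(N, i) = max(K - S_T, 0):
  V(3,0) = 0.000000; V(3,1) = 0.000000; V(3,2) = 0.000000; V(3,3) = 0.597950
Backward induction: V(k, i) = exp(-r*dt) * [p * V(k+1, i) + (1-p) * V(k+1, i+1)]; then take max(V_cont, immediate exercise) for American.
  V(2,0) = exp(-r*dt) * [p*0.000000 + (1-p)*0.000000] = 0.000000; exercise = 0.000000; V(2,0) = max -> 0.000000
  V(2,1) = exp(-r*dt) * [p*0.000000 + (1-p)*0.000000] = 0.000000; exercise = 0.000000; V(2,1) = max -> 0.000000
  V(2,2) = exp(-r*dt) * [p*0.000000 + (1-p)*0.597950] = 0.288134; exercise = 0.068041; V(2,2) = max -> 0.288134
  V(1,0) = exp(-r*dt) * [p*0.000000 + (1-p)*0.000000] = 0.000000; exercise = 0.000000; V(1,0) = max -> 0.000000
  V(1,1) = exp(-r*dt) * [p*0.000000 + (1-p)*0.288134] = 0.138843; exercise = 0.000000; V(1,1) = max -> 0.138843
  V(0,0) = exp(-r*dt) * [p*0.000000 + (1-p)*0.138843] = 0.066904; exercise = 0.000000; V(0,0) = max -> 0.066904

Answer: Price = V(0,0) = 0.0669


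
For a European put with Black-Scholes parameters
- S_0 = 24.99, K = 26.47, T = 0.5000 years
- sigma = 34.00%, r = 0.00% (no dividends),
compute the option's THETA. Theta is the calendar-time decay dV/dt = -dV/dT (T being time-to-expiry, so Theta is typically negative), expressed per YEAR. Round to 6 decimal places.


d1 = -0.1191111864; d2 = -0.3595274920
phi(d1) = 0.3961223026; exp(-qT) = 1.0000000000; exp(-rT) = 1.0000000000
Theta = -S*exp(-qT)*phi(d1)*sigma/(2*sqrt(T)) + r*K*exp(-rT)*N(-d2) - q*S*exp(-qT)*N(-d1)
N(-d1) = 0.5474063658; N(-d2) = 0.6403997424; sqrt(T) = 0.7071067812
Term 1 = -24.9900 * 1.0000000000 * 0.3961223026 * 0.3400 / (2 * 0.7071067812) = -2.3799041713
Term 2 = 0.0000 * 26.4700 * 1.0000000000 * 0.6403997424 = 0.0000000000
Term 3 = 0 (no dividend yield, q = 0)
Theta = -2.3799041713 + (0.0000000000) + (0.0000000000) = -2.379904

Answer: Theta = -2.379904


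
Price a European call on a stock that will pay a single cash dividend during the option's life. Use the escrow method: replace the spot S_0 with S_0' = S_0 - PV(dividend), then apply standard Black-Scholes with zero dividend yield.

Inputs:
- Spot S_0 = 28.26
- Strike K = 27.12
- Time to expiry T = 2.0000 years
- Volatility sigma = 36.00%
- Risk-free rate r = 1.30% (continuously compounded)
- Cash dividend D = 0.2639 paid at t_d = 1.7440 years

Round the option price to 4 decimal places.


PV(D) = D * exp(-r * t_d) = 0.2639 * 0.97758308 = 0.25798417
S_0' = S_0 - PV(D) = 28.2600 - 0.25798417 = 28.00201583
d1 = (ln(S_0'/K) + (r + sigma^2/2)*T) / (sigma*sqrt(T)) = 0.36849110
d2 = d1 - sigma*sqrt(T) = -0.14062579
exp(-rT) = 0.97433509
N(d1) = 0.64374646; N(d2) = 0.44408279
C = S_0' * N(d1) - K * exp(-rT) * N(d2) = 28.00201583 * 0.64374646 - 27.1200 * 0.97433509 * 0.44408279 = 6.2918

Answer: Price = 6.2918


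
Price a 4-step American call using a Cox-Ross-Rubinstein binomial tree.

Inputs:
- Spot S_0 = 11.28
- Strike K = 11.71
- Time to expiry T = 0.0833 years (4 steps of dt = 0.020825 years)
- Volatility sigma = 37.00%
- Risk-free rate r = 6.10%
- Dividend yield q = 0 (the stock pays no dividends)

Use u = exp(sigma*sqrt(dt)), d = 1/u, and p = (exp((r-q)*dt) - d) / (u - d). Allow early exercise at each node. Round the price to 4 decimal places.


dt = T/N = 0.020825
u = exp(sigma*sqrt(dt)) = 1.054845; d = 1/u = 0.948006
p = (exp((r-q)*dt) - d) / (u - d) = 0.498552
Discount per step: exp(-r*dt) = 0.998730
Stock lattice S(k, i) with i counting down-moves:
  k=0: S(0,0) = 11.2800
  k=1: S(1,0) = 11.8987; S(1,1) = 10.6935
  k=2: S(2,0) = 12.5512; S(2,1) = 11.2800; S(2,2) = 10.1375
  k=3: S(3,0) = 13.2396; S(3,1) = 11.8987; S(3,2) = 10.6935; S(3,3) = 9.6104
  k=4: S(4,0) = 13.9658; S(4,1) = 12.5512; S(4,2) = 11.2800; S(4,3) = 10.1375; S(4,4) = 9.1107
Terminal payoffs V(N, i) = max(S_T - K, 0):
  V(4,0) = 2.255753; V(4,1) = 0.841243; V(4,2) = 0.000000; V(4,3) = 0.000000; V(4,4) = 0.000000
Backward induction: V(k, i) = exp(-r*dt) * [p * V(k+1, i) + (1-p) * V(k+1, i+1)]; then take max(V_cont, immediate exercise) for American.
  V(3,0) = exp(-r*dt) * [p*2.255753 + (1-p)*0.841243] = 1.544487; exercise = 1.529621; V(3,0) = max -> 1.544487
  V(3,1) = exp(-r*dt) * [p*0.841243 + (1-p)*0.000000] = 0.418871; exercise = 0.188656; V(3,1) = max -> 0.418871
  V(3,2) = exp(-r*dt) * [p*0.000000 + (1-p)*0.000000] = 0.000000; exercise = 0.000000; V(3,2) = max -> 0.000000
  V(3,3) = exp(-r*dt) * [p*0.000000 + (1-p)*0.000000] = 0.000000; exercise = 0.000000; V(3,3) = max -> 0.000000
  V(2,0) = exp(-r*dt) * [p*1.544487 + (1-p)*0.418871] = 0.978805; exercise = 0.841243; V(2,0) = max -> 0.978805
  V(2,1) = exp(-r*dt) * [p*0.418871 + (1-p)*0.000000] = 0.208564; exercise = 0.000000; V(2,1) = max -> 0.208564
  V(2,2) = exp(-r*dt) * [p*0.000000 + (1-p)*0.000000] = 0.000000; exercise = 0.000000; V(2,2) = max -> 0.000000
  V(1,0) = exp(-r*dt) * [p*0.978805 + (1-p)*0.208564] = 0.591817; exercise = 0.188656; V(1,0) = max -> 0.591817
  V(1,1) = exp(-r*dt) * [p*0.208564 + (1-p)*0.000000] = 0.103848; exercise = 0.000000; V(1,1) = max -> 0.103848
  V(0,0) = exp(-r*dt) * [p*0.591817 + (1-p)*0.103848] = 0.346685; exercise = 0.000000; V(0,0) = max -> 0.346685

Answer: Price = V(0,0) = 0.3467


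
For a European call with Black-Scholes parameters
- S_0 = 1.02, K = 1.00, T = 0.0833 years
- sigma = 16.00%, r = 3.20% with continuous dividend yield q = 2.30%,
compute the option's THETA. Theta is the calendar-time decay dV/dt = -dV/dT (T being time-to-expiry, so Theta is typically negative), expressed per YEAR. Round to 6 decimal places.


d1 = 0.4681493510; d2 = 0.4219705680
phi(d1) = 0.3575355645; exp(-qT) = 0.9980859342; exp(-rT) = 0.9973379496
Theta = -S*exp(-qT)*phi(d1)*sigma/(2*sqrt(T)) - r*K*exp(-rT)*N(d2) + q*S*exp(-qT)*N(d1)
N(d1) = 0.6801611053; N(d2) = 0.6634767499; sqrt(T) = 0.2886173938
Term 1 = -1.0200 * 0.9980859342 * 0.3575355645 * 0.1600 / (2 * 0.2886173938) = -0.1008915610
Term 2 = -0.0320 * 1.0000 * 0.9973379496 * 0.6634767499 = -0.0211747373
Term 3 = 0.0230 * 1.0200 * 0.9980859342 * 0.6801611053 = 0.0159260376
Theta = -0.1008915610 + (-0.0211747373) + (0.0159260376) = -0.106140

Answer: Theta = -0.106140


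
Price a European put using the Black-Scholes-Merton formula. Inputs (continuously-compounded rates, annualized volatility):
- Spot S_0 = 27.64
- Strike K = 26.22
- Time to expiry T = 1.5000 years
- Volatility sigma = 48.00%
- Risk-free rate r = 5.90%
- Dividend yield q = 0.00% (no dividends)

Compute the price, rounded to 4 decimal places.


Answer: Price = 4.3152

Derivation:
d1 = (ln(S/K) + (r - q + 0.5*sigma^2) * T) / (sigma * sqrt(T)) = 0.53419547
d2 = d1 - sigma * sqrt(T) = -0.05368206
exp(-rT) = 0.91530311; exp(-qT) = 1.00000000
P = K * exp(-rT) * N(-d2) - S_0 * exp(-qT) * N(-d1)
N(-d1) = 0.29660315; N(-d2) = 0.52140576
P = 26.2200 * 0.91530311 * 0.52140576 - 27.6400 * 1.00000000 * 0.29660315 = 4.3152


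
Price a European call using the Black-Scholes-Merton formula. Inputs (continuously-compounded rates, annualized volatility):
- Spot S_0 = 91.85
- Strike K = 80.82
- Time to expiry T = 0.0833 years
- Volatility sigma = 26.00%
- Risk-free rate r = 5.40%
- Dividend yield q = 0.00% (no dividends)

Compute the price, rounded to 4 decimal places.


d1 = (ln(S/K) + (r - q + 0.5*sigma^2) * T) / (sigma * sqrt(T)) = 1.80230744
d2 = d1 - sigma * sqrt(T) = 1.72726692
exp(-rT) = 0.99551190; exp(-qT) = 1.00000000
C = S_0 * exp(-qT) * N(d1) - K * exp(-rT) * N(d2)
N(d1) = 0.96425148; N(d2) = 0.95794013
C = 91.8500 * 1.00000000 * 0.96425148 - 80.8200 * 0.99551190 * 0.95794013 = 11.4932

Answer: Price = 11.4932


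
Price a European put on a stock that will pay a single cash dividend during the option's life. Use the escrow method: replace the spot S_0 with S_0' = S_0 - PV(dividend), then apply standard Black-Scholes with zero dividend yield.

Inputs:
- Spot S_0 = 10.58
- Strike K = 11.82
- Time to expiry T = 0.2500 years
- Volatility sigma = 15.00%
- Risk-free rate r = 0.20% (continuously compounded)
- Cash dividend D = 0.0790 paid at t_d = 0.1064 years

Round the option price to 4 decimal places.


PV(D) = D * exp(-r * t_d) = 0.0790 * 0.99978722 = 0.07898319
S_0' = S_0 - PV(D) = 10.5800 - 0.07898319 = 10.50101681
d1 = (ln(S_0'/K) + (r + sigma^2/2)*T) / (sigma*sqrt(T)) = -1.53344561
d2 = d1 - sigma*sqrt(T) = -1.60844561
exp(-rT) = 0.99950012
N(-d1) = 0.93741695; N(-d2) = 0.94613119
P = K * exp(-rT) * N(-d2) - S_0' * N(-d1) = 11.8200 * 0.99950012 * 0.94613119 - 10.50101681 * 0.93741695 = 1.3338

Answer: Price = 1.3338


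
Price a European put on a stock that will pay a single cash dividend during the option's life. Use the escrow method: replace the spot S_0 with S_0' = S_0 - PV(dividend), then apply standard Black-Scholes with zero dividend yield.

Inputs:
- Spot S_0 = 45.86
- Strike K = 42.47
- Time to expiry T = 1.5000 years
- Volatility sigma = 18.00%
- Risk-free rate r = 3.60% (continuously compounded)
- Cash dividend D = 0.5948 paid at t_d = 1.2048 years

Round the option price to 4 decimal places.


PV(D) = D * exp(-r * t_d) = 0.5948 * 0.95755435 = 0.56955333
S_0' = S_0 - PV(D) = 45.8600 - 0.56955333 = 45.29044667
d1 = (ln(S_0'/K) + (r + sigma^2/2)*T) / (sigma*sqrt(T)) = 0.64683846
d2 = d1 - sigma*sqrt(T) = 0.42638438
exp(-rT) = 0.94743211
N(-d1) = 0.25886825; N(-d2) = 0.33491389
P = K * exp(-rT) * N(-d2) - S_0' * N(-d1) = 42.4700 * 0.94743211 * 0.33491389 - 45.29044667 * 0.25886825 = 1.7518

Answer: Price = 1.7518


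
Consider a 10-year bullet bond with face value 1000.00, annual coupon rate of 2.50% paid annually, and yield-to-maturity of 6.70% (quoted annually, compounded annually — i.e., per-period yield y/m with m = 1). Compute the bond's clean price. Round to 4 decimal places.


Coupon per period c = face * coupon_rate / m = 25.000000
Periods per year m = 1; per-period yield y/m = 0.067000
Number of cashflows N = 10
Cashflows (t years, CF_t, discount factor 1/(1+y/m)^(m*t), PV):
  t = 1.0000: CF_t = 25.000000, DF = 0.937207, PV = 23.430178
  t = 2.0000: CF_t = 25.000000, DF = 0.878357, PV = 21.958930
  t = 3.0000: CF_t = 25.000000, DF = 0.823203, PV = 20.580065
  t = 4.0000: CF_t = 25.000000, DF = 0.771511, PV = 19.287784
  t = 5.0000: CF_t = 25.000000, DF = 0.723066, PV = 18.076648
  t = 6.0000: CF_t = 25.000000, DF = 0.677663, PV = 16.941564
  t = 7.0000: CF_t = 25.000000, DF = 0.635110, PV = 15.877754
  t = 8.0000: CF_t = 25.000000, DF = 0.595230, PV = 14.880744
  t = 9.0000: CF_t = 25.000000, DF = 0.557854, PV = 13.946340
  t = 10.0000: CF_t = 1025.000000, DF = 0.522824, PV = 535.894958
Price P = sum_t PV_t = 700.874965

Answer: Price = 700.8750


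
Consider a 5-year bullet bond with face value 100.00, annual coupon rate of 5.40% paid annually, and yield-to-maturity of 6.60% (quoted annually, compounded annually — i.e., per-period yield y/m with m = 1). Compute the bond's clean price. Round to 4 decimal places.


Coupon per period c = face * coupon_rate / m = 5.400000
Periods per year m = 1; per-period yield y/m = 0.066000
Number of cashflows N = 5
Cashflows (t years, CF_t, discount factor 1/(1+y/m)^(m*t), PV):
  t = 1.0000: CF_t = 5.400000, DF = 0.938086, PV = 5.065666
  t = 2.0000: CF_t = 5.400000, DF = 0.880006, PV = 4.752032
  t = 3.0000: CF_t = 5.400000, DF = 0.825521, PV = 4.457816
  t = 4.0000: CF_t = 5.400000, DF = 0.774410, PV = 4.181816
  t = 5.0000: CF_t = 105.400000, DF = 0.726464, PV = 76.569284
Price P = sum_t PV_t = 95.026614

Answer: Price = 95.0266


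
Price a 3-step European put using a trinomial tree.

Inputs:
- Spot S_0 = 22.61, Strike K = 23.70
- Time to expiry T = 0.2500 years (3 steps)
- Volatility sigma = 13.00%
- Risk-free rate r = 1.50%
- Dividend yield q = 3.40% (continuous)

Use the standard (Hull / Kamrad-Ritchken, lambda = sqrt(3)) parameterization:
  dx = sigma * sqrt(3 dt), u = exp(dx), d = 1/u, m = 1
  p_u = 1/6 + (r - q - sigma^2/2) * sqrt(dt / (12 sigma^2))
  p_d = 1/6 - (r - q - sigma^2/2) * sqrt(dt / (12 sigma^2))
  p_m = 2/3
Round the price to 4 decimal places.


dt = T/N = 0.083333; dx = sigma*sqrt(3*dt) = 0.065000
u = exp(dx) = 1.067159; d = 1/u = 0.937067
p_u = 0.149071, p_m = 0.666667, p_d = 0.184263
Discount per step: exp(-r*dt) = 0.998751
Stock lattice S(k, j) with j the centered position index:
  k=0: S(0,+0) = 22.6100
  k=1: S(1,-1) = 21.1871; S(1,+0) = 22.6100; S(1,+1) = 24.1285
  k=2: S(2,-2) = 19.8537; S(2,-1) = 21.1871; S(2,+0) = 22.6100; S(2,+1) = 24.1285; S(2,+2) = 25.7489
  k=3: S(3,-3) = 18.6043; S(3,-2) = 19.8537; S(3,-1) = 21.1871; S(3,+0) = 22.6100; S(3,+1) = 24.1285; S(3,+2) = 25.7489; S(3,+3) = 27.4782
Terminal payoffs V(N, j) = max(K - S_T, 0):
  V(3,-3) = 5.095708; V(3,-2) = 3.846262; V(3,-1) = 2.512905; V(3,+0) = 1.090000; V(3,+1) = 0.000000; V(3,+2) = 0.000000; V(3,+3) = 0.000000
Backward induction: V(k, j) = exp(-r*dt) * [p_u * V(k+1, j+1) + p_m * V(k+1, j) + p_d * V(k+1, j-1)]
  V(2,-2) = exp(-r*dt) * [p_u*2.512905 + p_m*3.846262 + p_d*5.095708] = 3.872880
  V(2,-1) = exp(-r*dt) * [p_u*1.090000 + p_m*2.512905 + p_d*3.846262] = 2.543299
  V(2,+0) = exp(-r*dt) * [p_u*0.000000 + p_m*1.090000 + p_d*2.512905] = 1.188215
  V(2,+1) = exp(-r*dt) * [p_u*0.000000 + p_m*0.000000 + p_d*1.090000] = 0.200596
  V(2,+2) = exp(-r*dt) * [p_u*0.000000 + p_m*0.000000 + p_d*0.000000] = 0.000000
  V(1,-1) = exp(-r*dt) * [p_u*1.188215 + p_m*2.543299 + p_d*3.872880] = 2.583057
  V(1,+0) = exp(-r*dt) * [p_u*0.200596 + p_m*1.188215 + p_d*2.543299] = 1.289070
  V(1,+1) = exp(-r*dt) * [p_u*0.000000 + p_m*0.200596 + p_d*1.188215] = 0.352234
  V(0,+0) = exp(-r*dt) * [p_u*0.352234 + p_m*1.289070 + p_d*2.583057] = 1.386115

Answer: Price = V(0,0) = 1.3861


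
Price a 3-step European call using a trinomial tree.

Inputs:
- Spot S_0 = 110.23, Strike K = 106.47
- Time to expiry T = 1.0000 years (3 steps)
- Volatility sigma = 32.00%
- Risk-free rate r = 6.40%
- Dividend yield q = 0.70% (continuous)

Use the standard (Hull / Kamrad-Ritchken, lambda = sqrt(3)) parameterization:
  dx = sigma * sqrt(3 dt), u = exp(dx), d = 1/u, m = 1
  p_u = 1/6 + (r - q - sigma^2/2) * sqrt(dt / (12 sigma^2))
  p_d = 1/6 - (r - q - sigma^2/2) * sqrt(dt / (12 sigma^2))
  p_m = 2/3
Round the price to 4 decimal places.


dt = T/N = 0.333333; dx = sigma*sqrt(3*dt) = 0.320000
u = exp(dx) = 1.377128; d = 1/u = 0.726149
p_u = 0.169687, p_m = 0.666667, p_d = 0.163646
Discount per step: exp(-r*dt) = 0.978893
Stock lattice S(k, j) with j the centered position index:
  k=0: S(0,+0) = 110.2300
  k=1: S(1,-1) = 80.0434; S(1,+0) = 110.2300; S(1,+1) = 151.8008
  k=2: S(2,-2) = 58.1234; S(2,-1) = 80.0434; S(2,+0) = 110.2300; S(2,+1) = 151.8008; S(2,+2) = 209.0491
  k=3: S(3,-3) = 42.2063; S(3,-2) = 58.1234; S(3,-1) = 80.0434; S(3,+0) = 110.2300; S(3,+1) = 151.8008; S(3,+2) = 209.0491; S(3,+3) = 287.8873
Terminal payoffs V(N, j) = max(S_T - K, 0):
  V(3,-3) = 0.000000; V(3,-2) = 0.000000; V(3,-1) = 0.000000; V(3,+0) = 3.760000; V(3,+1) = 45.330793; V(3,+2) = 102.579087; V(3,+3) = 181.417302
Backward induction: V(k, j) = exp(-r*dt) * [p_u * V(k+1, j+1) + p_m * V(k+1, j) + p_d * V(k+1, j-1)]
  V(2,-2) = exp(-r*dt) * [p_u*0.000000 + p_m*0.000000 + p_d*0.000000] = 0.000000
  V(2,-1) = exp(-r*dt) * [p_u*3.760000 + p_m*0.000000 + p_d*0.000000] = 0.624558
  V(2,+0) = exp(-r*dt) * [p_u*45.330793 + p_m*3.760000 + p_d*0.000000] = 9.983467
  V(2,+1) = exp(-r*dt) * [p_u*102.579087 + p_m*45.330793 + p_d*3.760000] = 47.223959
  V(2,+2) = exp(-r*dt) * [p_u*181.417302 + p_m*102.579087 + p_d*45.330793] = 104.338697
  V(1,-1) = exp(-r*dt) * [p_u*9.983467 + p_m*0.624558 + p_d*0.000000] = 2.065896
  V(1,+0) = exp(-r*dt) * [p_u*47.223959 + p_m*9.983467 + p_d*0.624558] = 14.459386
  V(1,+1) = exp(-r*dt) * [p_u*104.338697 + p_m*47.223959 + p_d*9.983467] = 49.748658
  V(0,+0) = exp(-r*dt) * [p_u*49.748658 + p_m*14.459386 + p_d*2.065896] = 18.030606

Answer: Price = V(0,0) = 18.0306


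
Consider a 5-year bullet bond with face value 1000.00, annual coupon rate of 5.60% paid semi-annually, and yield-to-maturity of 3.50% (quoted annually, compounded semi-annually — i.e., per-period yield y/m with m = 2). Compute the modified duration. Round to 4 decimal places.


Coupon per period c = face * coupon_rate / m = 28.000000
Periods per year m = 2; per-period yield y/m = 0.017500
Number of cashflows N = 10
Cashflows (t years, CF_t, discount factor 1/(1+y/m)^(m*t), PV):
  t = 0.5000: CF_t = 28.000000, DF = 0.982801, PV = 27.518428
  t = 1.0000: CF_t = 28.000000, DF = 0.965898, PV = 27.045138
  t = 1.5000: CF_t = 28.000000, DF = 0.949285, PV = 26.579988
  t = 2.0000: CF_t = 28.000000, DF = 0.932959, PV = 26.122838
  t = 2.5000: CF_t = 28.000000, DF = 0.916913, PV = 25.673551
  t = 3.0000: CF_t = 28.000000, DF = 0.901143, PV = 25.231991
  t = 3.5000: CF_t = 28.000000, DF = 0.885644, PV = 24.798026
  t = 4.0000: CF_t = 28.000000, DF = 0.870412, PV = 24.371524
  t = 4.5000: CF_t = 28.000000, DF = 0.855441, PV = 23.952358
  t = 5.0000: CF_t = 1028.000000, DF = 0.840729, PV = 864.269000
Price P = sum_t PV_t = 1095.562841
First compute Macaulay numerator sum_t t * PV_t:
  t * PV_t at t = 0.5000: 13.759214
  t * PV_t at t = 1.0000: 27.045138
  t * PV_t at t = 1.5000: 39.869982
  t * PV_t at t = 2.0000: 52.245676
  t * PV_t at t = 2.5000: 64.183878
  t * PV_t at t = 3.0000: 75.695974
  t * PV_t at t = 3.5000: 86.793090
  t * PV_t at t = 4.0000: 97.486096
  t * PV_t at t = 4.5000: 107.785610
  t * PV_t at t = 5.0000: 4321.344999
Macaulay duration D = 4886.209656 / 1095.562841 = 4.459999
Modified duration = D / (1 + y/m) = 4.459999 / (1 + 0.017500) = 4.383292

Answer: Modified duration = 4.3833


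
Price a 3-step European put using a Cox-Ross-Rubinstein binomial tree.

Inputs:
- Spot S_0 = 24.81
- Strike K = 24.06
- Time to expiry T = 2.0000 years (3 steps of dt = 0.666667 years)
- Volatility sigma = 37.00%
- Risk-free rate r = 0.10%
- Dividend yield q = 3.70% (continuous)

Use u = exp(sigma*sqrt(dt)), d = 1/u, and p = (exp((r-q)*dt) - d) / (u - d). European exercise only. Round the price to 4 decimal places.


dt = T/N = 0.666667
u = exp(sigma*sqrt(dt)) = 1.352702; d = 1/u = 0.739261
p = (exp((r-q)*dt) - d) / (u - d) = 0.386385
Discount per step: exp(-r*dt) = 0.999334
Stock lattice S(k, i) with i counting down-moves:
  k=0: S(0,0) = 24.8100
  k=1: S(1,0) = 33.5605; S(1,1) = 18.3411
  k=2: S(2,0) = 45.3974; S(2,1) = 24.8100; S(2,2) = 13.5588
  k=3: S(3,0) = 61.4091; S(3,1) = 33.5605; S(3,2) = 18.3411; S(3,3) = 10.0235
Terminal payoffs V(N, i) = max(K - S_T, 0):
  V(3,0) = 0.000000; V(3,1) = 0.000000; V(3,2) = 5.718925; V(3,3) = 14.036467
Backward induction: V(k, i) = exp(-r*dt) * [p * V(k+1, i) + (1-p) * V(k+1, i+1)].
  V(2,0) = exp(-r*dt) * [p*0.000000 + (1-p)*0.000000] = 0.000000
  V(2,1) = exp(-r*dt) * [p*0.000000 + (1-p)*5.718925] = 3.506877
  V(2,2) = exp(-r*dt) * [p*5.718925 + (1-p)*14.036467] = 10.815478
  V(1,0) = exp(-r*dt) * [p*0.000000 + (1-p)*3.506877] = 2.150437
  V(1,1) = exp(-r*dt) * [p*3.506877 + (1-p)*10.815478] = 7.986215
  V(0,0) = exp(-r*dt) * [p*2.150437 + (1-p)*7.986215] = 5.727536

Answer: Price = V(0,0) = 5.7275


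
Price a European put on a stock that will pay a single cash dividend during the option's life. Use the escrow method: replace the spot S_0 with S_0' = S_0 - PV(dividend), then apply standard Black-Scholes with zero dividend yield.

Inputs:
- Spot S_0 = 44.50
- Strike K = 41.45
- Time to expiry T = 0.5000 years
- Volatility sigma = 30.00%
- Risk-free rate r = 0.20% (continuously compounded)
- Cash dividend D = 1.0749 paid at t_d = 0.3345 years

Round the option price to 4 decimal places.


Answer: Price = 2.6637

Derivation:
PV(D) = D * exp(-r * t_d) = 1.0749 * 0.99933122 = 1.07418113
S_0' = S_0 - PV(D) = 44.5000 - 1.07418113 = 43.42581887
d1 = (ln(S_0'/K) + (r + sigma^2/2)*T) / (sigma*sqrt(T)) = 0.33029565
d2 = d1 - sigma*sqrt(T) = 0.11816361
exp(-rT) = 0.99900050
N(-d1) = 0.37058829; N(-d2) = 0.45296901
P = K * exp(-rT) * N(-d2) - S_0' * N(-d1) = 41.4500 * 0.99900050 * 0.45296901 - 43.42581887 * 0.37058829 = 2.6637


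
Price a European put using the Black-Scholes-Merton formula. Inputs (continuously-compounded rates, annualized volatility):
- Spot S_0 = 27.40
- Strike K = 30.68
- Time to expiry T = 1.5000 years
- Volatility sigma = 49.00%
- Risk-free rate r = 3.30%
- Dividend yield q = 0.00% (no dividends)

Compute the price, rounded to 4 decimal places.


d1 = (ln(S/K) + (r - q + 0.5*sigma^2) * T) / (sigma * sqrt(T)) = 0.19413795
d2 = d1 - sigma * sqrt(T) = -0.40598703
exp(-rT) = 0.95170516; exp(-qT) = 1.00000000
P = K * exp(-rT) * N(-d2) - S_0 * exp(-qT) * N(-d1)
N(-d1) = 0.42303393; N(-d2) = 0.65762394
P = 30.6800 * 0.95170516 * 0.65762394 - 27.4000 * 1.00000000 * 0.42303393 = 7.6104

Answer: Price = 7.6104


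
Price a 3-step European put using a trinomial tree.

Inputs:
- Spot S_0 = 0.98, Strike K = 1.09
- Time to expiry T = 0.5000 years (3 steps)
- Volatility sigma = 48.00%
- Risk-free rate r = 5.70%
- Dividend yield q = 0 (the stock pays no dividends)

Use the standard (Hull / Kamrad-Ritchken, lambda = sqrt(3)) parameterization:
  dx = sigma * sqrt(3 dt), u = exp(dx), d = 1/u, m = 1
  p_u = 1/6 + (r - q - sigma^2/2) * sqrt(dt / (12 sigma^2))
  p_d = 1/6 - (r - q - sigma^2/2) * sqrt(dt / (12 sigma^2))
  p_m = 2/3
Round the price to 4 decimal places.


Answer: Price = V(0,0) = 0.1831

Derivation:
dt = T/N = 0.166667; dx = sigma*sqrt(3*dt) = 0.339411
u = exp(dx) = 1.404121; d = 1/u = 0.712189
p_u = 0.152377, p_m = 0.666667, p_d = 0.180956
Discount per step: exp(-r*dt) = 0.990545
Stock lattice S(k, j) with j the centered position index:
  k=0: S(0,+0) = 0.9800
  k=1: S(1,-1) = 0.6979; S(1,+0) = 0.9800; S(1,+1) = 1.3760
  k=2: S(2,-2) = 0.4971; S(2,-1) = 0.6979; S(2,+0) = 0.9800; S(2,+1) = 1.3760; S(2,+2) = 1.9321
  k=3: S(3,-3) = 0.3540; S(3,-2) = 0.4971; S(3,-1) = 0.6979; S(3,+0) = 0.9800; S(3,+1) = 1.3760; S(3,+2) = 1.9321; S(3,+3) = 2.7129
Terminal payoffs V(N, j) = max(K - S_T, 0):
  V(3,-3) = 0.735992; V(3,-2) = 0.592930; V(3,-1) = 0.392054; V(3,+0) = 0.110000; V(3,+1) = 0.000000; V(3,+2) = 0.000000; V(3,+3) = 0.000000
Backward induction: V(k, j) = exp(-r*dt) * [p_u * V(k+1, j+1) + p_m * V(k+1, j) + p_d * V(k+1, j-1)]
  V(2,-2) = exp(-r*dt) * [p_u*0.392054 + p_m*0.592930 + p_d*0.735992] = 0.582648
  V(2,-1) = exp(-r*dt) * [p_u*0.110000 + p_m*0.392054 + p_d*0.592930] = 0.381781
  V(2,+0) = exp(-r*dt) * [p_u*0.000000 + p_m*0.110000 + p_d*0.392054] = 0.142914
  V(2,+1) = exp(-r*dt) * [p_u*0.000000 + p_m*0.000000 + p_d*0.110000] = 0.019717
  V(2,+2) = exp(-r*dt) * [p_u*0.000000 + p_m*0.000000 + p_d*0.000000] = 0.000000
  V(1,-1) = exp(-r*dt) * [p_u*0.142914 + p_m*0.381781 + p_d*0.582648] = 0.378122
  V(1,+0) = exp(-r*dt) * [p_u*0.019717 + p_m*0.142914 + p_d*0.381781] = 0.165783
  V(1,+1) = exp(-r*dt) * [p_u*0.000000 + p_m*0.019717 + p_d*0.142914] = 0.038637
  V(0,+0) = exp(-r*dt) * [p_u*0.038637 + p_m*0.165783 + p_d*0.378122] = 0.183086
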